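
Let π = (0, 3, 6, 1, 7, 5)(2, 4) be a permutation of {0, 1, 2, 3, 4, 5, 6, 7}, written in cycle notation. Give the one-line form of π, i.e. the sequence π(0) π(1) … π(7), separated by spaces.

3 7 4 6 2 0 1 5

Each element maps to the next entry in its cycle (wrapping to the front): 0→3, 1→7, 2→4, 3→6, 4→2, 5→0, 6→1, 7→5.
Listing these in domain order gives 3 7 4 6 2 0 1 5.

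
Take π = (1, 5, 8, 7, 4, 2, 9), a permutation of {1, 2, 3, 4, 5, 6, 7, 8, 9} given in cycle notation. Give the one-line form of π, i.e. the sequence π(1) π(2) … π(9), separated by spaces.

Image by image: 1→5, 2→9, 3→3, 4→2, 5→8, 6→6, 7→4, 8→7, 9→1.
Listing these in domain order gives 5 9 3 2 8 6 4 7 1.

5 9 3 2 8 6 4 7 1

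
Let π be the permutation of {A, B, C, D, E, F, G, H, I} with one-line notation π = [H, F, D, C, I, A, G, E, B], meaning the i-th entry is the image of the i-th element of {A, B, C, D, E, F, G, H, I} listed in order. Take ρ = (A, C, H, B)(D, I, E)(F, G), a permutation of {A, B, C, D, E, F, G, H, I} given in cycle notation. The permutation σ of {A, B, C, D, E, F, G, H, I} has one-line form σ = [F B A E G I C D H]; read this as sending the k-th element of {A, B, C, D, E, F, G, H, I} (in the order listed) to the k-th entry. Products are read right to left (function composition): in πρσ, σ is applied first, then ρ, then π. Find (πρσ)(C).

Apply the permutations in order: σ(C) = A, then ρ(A) = C, then π(C) = D. So (πρσ)(C) = D.

D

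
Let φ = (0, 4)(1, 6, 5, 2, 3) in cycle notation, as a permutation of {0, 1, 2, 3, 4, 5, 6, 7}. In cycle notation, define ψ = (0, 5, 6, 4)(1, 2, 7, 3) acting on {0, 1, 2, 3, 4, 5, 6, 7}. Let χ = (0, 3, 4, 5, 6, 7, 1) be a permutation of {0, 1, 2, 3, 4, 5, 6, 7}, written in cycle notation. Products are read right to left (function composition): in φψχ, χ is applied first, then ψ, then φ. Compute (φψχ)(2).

7

(φψχ)(2) = φ(ψ(χ(2))). χ(2) = 2, then ψ(2) = 7, then φ(7) = 7, so the result is 7.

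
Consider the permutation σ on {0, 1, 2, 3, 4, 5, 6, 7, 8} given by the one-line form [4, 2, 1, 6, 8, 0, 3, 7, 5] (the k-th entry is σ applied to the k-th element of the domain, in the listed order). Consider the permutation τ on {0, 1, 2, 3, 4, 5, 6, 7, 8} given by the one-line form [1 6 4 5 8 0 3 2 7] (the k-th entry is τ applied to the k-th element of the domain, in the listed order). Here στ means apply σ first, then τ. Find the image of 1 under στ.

4

σ(1) = 2, then τ(2) = 4; composing gives (στ)(1) = 4.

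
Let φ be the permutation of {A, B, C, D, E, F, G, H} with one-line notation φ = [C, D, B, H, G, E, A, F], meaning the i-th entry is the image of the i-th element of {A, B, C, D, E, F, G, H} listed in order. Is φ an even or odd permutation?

In disjoint-cycle form the cycle lengths are 8.
A cycle is odd iff its length is even; φ has 1 even-length cycle, so sgn(φ) = (−1)^1 and φ is odd.

odd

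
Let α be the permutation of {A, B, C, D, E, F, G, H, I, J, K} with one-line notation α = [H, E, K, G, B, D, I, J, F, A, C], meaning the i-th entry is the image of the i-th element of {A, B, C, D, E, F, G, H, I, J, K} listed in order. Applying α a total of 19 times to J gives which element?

Tracing J → A → … returns to J after 3 steps, so J lies in a 3-cycle (A, H, J).
On a 3-cycle, α^3 is the identity, so α^19 = α^1 there (19 ≡ 1 mod 3).
Stepping 1 place around the cycle: J → A.

A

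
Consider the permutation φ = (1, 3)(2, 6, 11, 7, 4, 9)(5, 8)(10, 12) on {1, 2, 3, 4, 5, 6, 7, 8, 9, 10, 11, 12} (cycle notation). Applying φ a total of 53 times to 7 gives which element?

7 lies in the 6-cycle (2, 6, 11, 7, 4, 9).
Powers repeat with period 6 on this cycle, and 53 mod 6 = 5, so φ^53(7) = φ^5(7).
Stepping 5 places around the cycle: 7 → 4 → 9 → 2 → 6 → 11.

11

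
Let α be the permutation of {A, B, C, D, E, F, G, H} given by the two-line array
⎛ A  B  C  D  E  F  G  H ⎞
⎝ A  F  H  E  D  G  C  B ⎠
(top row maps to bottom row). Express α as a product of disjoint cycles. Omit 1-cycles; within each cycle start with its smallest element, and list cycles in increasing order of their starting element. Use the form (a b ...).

From B: B → F → G → C → H → B, closing the cycle (B F G C H).
Continuing from each remaining unvisited element yields (B F G C H)(D E).

(B F G C H)(D E)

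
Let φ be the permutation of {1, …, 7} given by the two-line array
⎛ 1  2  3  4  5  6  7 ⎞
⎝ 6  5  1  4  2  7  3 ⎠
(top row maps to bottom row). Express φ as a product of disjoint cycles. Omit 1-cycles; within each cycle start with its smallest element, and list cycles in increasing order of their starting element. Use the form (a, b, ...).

Start at 1 and follow images: 1 → 6 → 7 → 3 → 1, giving the cycle (1, 6, 7, 3).
Continuing from each remaining unvisited element yields (1, 6, 7, 3)(2, 5).

(1, 6, 7, 3)(2, 5)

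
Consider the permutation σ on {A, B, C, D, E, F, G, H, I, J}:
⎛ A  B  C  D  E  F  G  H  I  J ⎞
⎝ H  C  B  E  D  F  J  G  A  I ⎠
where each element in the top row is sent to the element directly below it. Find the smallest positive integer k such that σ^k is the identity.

The disjoint-cycle form of σ has cycle lengths 5, 2, 2, 1.
The order of σ is the least common multiple of its cycle lengths: lcm(5, 2, 2) = 10.

10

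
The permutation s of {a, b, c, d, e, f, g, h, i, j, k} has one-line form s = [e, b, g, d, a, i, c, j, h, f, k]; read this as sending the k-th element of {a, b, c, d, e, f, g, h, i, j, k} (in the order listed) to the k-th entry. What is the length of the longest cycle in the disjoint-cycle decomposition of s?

Decomposing into disjoint cycles gives (a, e)(c, g)(f, i, h, j); the longest has length 4.

4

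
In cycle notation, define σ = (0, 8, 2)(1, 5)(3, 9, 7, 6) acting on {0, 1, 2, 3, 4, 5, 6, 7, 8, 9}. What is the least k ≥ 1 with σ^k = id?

12

The disjoint cycles have lengths 4, 3, 2, 1.
The order is lcm(4, 3, 2) = 12.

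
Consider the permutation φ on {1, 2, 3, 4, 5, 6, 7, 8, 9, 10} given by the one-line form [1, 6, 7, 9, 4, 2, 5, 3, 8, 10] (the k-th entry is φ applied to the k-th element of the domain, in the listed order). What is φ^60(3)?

3

Tracing 3 → 7 → … returns to 3 after 6 steps, so 3 lies in a 6-cycle (3 7 5 4 9 8).
On a 6-cycle, φ^6 is the identity, so φ^60 = φ^0 there (60 ≡ 0 mod 6).
So φ^60(3) = 3.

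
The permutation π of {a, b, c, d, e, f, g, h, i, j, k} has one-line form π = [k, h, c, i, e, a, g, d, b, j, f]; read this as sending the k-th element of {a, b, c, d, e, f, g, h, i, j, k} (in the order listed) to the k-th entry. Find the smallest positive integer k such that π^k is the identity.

12

The disjoint-cycle form of π has cycle lengths 4, 3, 1, 1, 1, 1.
Since disjoint cycles commute, ord(π) = lcm(4, 3) = 12.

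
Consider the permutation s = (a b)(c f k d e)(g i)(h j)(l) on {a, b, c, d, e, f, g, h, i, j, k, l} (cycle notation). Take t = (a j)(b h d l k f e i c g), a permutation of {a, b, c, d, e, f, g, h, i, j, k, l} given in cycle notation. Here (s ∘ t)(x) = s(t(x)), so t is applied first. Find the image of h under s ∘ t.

e

t(h) = d, then s(d) = e; composing gives (s ∘ t)(h) = e.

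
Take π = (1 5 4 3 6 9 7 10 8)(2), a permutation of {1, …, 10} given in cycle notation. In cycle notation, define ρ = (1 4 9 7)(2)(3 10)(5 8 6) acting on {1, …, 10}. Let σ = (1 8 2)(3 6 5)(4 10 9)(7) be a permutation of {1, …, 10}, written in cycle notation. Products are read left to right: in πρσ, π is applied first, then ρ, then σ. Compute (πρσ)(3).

Apply the permutations in order: π(3) = 6, then ρ(6) = 5, then σ(5) = 3. So (πρσ)(3) = 3.

3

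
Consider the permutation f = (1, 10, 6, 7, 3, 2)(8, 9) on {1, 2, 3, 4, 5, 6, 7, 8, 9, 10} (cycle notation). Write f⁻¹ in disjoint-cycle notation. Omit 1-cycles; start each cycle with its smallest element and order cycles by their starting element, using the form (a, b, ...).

(1, 2, 3, 7, 6, 10)(8, 9)

Inverting a permutation written in cycle notation just reverses the order within every cycle.
After reversing and putting each cycle's least element first, f⁻¹ = (1, 2, 3, 7, 6, 10)(8, 9).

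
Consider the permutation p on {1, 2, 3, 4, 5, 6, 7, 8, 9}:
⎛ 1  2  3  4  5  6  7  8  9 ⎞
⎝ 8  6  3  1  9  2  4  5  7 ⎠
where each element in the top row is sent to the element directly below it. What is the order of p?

Decomposing into disjoint cycles gives cycle lengths 6, 2, 1.
Since disjoint cycles commute, ord(p) = lcm(6, 2) = 6.

6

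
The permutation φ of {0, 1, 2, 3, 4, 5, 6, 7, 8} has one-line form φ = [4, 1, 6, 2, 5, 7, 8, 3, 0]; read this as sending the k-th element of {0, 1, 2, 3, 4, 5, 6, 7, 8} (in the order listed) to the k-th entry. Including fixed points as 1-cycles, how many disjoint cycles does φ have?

2

The cycle decomposition is (0, 4, 5, 7, 3, 2, 6, 8)(1), which has 2 cycles (counting 1-cycles).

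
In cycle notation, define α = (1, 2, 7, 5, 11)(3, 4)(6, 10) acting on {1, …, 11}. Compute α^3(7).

1

7 lies in the 5-cycle (1, 2, 7, 5, 11).
Stepping 3 places around the cycle: 7 → 5 → 11 → 1.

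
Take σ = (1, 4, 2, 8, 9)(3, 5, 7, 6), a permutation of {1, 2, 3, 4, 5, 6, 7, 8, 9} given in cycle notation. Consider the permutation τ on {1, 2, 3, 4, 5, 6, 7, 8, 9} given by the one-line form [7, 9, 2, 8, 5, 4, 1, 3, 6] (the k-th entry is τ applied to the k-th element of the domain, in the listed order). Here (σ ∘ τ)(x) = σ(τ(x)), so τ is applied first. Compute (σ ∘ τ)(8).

5

(σ ∘ τ)(8) = σ(τ(8)). τ(8) = 3, then σ(3) = 5. So (σ ∘ τ)(8) = 5.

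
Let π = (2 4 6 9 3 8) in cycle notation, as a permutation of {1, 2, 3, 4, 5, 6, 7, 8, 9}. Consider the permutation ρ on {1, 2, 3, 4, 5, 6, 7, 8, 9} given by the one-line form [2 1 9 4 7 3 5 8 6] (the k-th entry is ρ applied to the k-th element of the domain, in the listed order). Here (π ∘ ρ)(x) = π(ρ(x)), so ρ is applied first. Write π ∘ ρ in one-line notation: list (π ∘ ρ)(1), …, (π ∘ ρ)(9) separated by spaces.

4 1 3 6 7 8 5 2 9

Chase each element through ρ then π: 1 → 2 → 4; 2 → 1 → 1; 3 → 9 → 3; 4 → 4 → 6; 5 → 7 → 7; 6 → 3 → 8; 7 → 5 → 5; 8 → 8 → 2; 9 → 6 → 9.
So π ∘ ρ in one-line form is 4 1 3 6 7 8 5 2 9.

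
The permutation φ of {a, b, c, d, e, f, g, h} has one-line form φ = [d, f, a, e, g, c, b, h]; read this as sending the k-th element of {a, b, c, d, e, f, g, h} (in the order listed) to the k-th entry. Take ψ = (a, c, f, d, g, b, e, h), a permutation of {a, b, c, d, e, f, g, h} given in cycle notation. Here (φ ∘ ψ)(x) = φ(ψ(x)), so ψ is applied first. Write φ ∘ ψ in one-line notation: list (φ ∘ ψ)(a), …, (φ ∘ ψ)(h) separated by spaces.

a g c b h e f d

(φ ∘ ψ)(x) = φ(ψ(x)). Computing each image: φ(ψ(a)) = φ(c) = a, φ(ψ(b)) = φ(e) = g, φ(ψ(c)) = φ(f) = c, φ(ψ(d)) = φ(g) = b, φ(ψ(e)) = φ(h) = h, φ(ψ(f)) = φ(d) = e, φ(ψ(g)) = φ(b) = f, φ(ψ(h)) = φ(a) = d.
Hence φ ∘ ψ = [a g c b h e f d].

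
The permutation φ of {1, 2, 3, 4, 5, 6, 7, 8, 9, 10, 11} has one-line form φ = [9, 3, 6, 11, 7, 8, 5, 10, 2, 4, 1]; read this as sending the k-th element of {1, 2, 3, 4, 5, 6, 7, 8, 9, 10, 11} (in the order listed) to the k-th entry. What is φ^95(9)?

10

Tracing 9 → 2 → … returns to 9 after 9 steps, so 9 lies in a 9-cycle (1 9 2 3 6 8 10 4 11).
On a 9-cycle, φ^9 is the identity, so φ^95 = φ^5 there (95 ≡ 5 mod 9).
Advancing 5 steps from 9: 9 → 2 → 3 → 6 → 8 → 10.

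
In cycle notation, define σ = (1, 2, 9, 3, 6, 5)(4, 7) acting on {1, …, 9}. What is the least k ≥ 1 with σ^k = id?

6

The cycle type of σ is (6, 2, 1).
Since disjoint cycles commute, ord(σ) = lcm(6, 2) = 6.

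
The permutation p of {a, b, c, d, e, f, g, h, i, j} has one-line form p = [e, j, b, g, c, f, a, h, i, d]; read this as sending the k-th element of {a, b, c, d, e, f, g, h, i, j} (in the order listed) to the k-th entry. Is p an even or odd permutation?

In disjoint-cycle form the cycle lengths are 7, 1, 1, 1.
A cycle of length ℓ contributes ℓ−1 transpositions, so p is a product of 6 transpositions — even.

even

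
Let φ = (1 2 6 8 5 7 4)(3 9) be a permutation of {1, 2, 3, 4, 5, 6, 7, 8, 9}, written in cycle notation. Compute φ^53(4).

4 lies in the 7-cycle (1 2 6 8 5 7 4).
Since the cycle has length 7, φ^53 acts on it the same as φ^4 (53 mod 7 = 4).
Stepping 4 places around the cycle: 4 → 1 → 2 → 6 → 8.

8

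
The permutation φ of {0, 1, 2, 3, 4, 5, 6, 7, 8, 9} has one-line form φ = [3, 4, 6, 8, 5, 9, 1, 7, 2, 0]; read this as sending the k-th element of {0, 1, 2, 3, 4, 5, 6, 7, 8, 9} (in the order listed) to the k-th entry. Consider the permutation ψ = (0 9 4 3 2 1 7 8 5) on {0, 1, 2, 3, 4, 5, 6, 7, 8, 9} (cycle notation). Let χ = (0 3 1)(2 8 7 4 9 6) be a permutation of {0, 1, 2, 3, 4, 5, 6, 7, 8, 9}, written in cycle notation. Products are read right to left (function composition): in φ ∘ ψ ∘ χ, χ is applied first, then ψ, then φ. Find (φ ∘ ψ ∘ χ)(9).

1

Chase 9: χ(9) = 6; ψ(6) = 6; φ(6) = 1. Hence (φ ∘ ψ ∘ χ)(9) = 1.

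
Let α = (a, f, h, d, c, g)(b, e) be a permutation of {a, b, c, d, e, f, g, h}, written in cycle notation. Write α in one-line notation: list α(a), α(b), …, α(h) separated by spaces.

f e g c b h a d

Reading each image from the cycles: a→f, b→e, c→g, d→c, e→b, f→h, g→a, h→d.
Listing these in domain order gives f e g c b h a d.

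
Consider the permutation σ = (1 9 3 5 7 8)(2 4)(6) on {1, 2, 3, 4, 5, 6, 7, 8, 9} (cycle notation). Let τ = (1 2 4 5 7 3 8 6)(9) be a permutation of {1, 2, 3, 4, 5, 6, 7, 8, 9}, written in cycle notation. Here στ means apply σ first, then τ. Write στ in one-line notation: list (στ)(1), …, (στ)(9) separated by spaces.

For each element, apply σ then τ: 1 → 9 → 9; 2 → 4 → 5; 3 → 5 → 7; 4 → 2 → 4; 5 → 7 → 3; 6 → 6 → 1; 7 → 8 → 6; 8 → 1 → 2; 9 → 3 → 8.
So στ in one-line form is 9 5 7 4 3 1 6 2 8.

9 5 7 4 3 1 6 2 8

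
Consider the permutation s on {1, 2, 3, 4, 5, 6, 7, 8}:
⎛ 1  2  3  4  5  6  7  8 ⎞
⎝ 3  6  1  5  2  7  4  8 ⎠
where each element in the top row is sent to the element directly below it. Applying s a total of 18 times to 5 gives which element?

7

Tracing 5 → 2 → … returns to 5 after 5 steps, so 5 lies in a 5-cycle (2 6 7 4 5).
On a 5-cycle, s^5 is the identity, so s^18 = s^3 there (18 ≡ 3 mod 5).
Stepping 3 places around the cycle: 5 → 2 → 6 → 7.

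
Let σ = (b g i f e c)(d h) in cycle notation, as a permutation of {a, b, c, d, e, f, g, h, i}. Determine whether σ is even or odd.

even

The cycle lengths are 6, 2, 1.
A cycle is odd iff its length is even; σ has 2 even-length cycles, so sgn(σ) = (−1)^2 and σ is even.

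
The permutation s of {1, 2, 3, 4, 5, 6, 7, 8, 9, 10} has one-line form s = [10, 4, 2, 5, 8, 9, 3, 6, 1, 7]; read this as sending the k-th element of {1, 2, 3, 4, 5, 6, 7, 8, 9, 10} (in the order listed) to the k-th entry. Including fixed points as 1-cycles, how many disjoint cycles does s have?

The cycle decomposition is (1, 10, 7, 3, 2, 4, 5, 8, 6, 9), which has 1 cycle (counting 1-cycles).

1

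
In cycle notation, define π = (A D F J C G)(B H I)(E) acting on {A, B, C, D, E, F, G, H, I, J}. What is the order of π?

The disjoint cycles have lengths 6, 3, 1.
The order is lcm(6, 3) = 6.

6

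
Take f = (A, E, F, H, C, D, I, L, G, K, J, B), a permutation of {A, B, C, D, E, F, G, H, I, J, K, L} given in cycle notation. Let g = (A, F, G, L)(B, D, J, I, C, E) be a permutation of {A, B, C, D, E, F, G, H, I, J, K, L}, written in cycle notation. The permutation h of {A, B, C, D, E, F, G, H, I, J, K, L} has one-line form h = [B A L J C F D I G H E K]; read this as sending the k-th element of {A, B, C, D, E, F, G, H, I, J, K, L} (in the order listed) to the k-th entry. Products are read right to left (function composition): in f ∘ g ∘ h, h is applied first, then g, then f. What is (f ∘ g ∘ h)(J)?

(f ∘ g ∘ h)(J) = f(g(h(J))). h(J) = H, then g(H) = H, then f(H) = C, so the result is C.

C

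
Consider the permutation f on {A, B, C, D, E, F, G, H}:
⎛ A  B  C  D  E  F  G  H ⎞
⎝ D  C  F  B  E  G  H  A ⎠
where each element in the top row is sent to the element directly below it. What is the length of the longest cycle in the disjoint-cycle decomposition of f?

7

Decomposing into disjoint cycles gives (A, D, B, C, F, G, H); the longest has length 7.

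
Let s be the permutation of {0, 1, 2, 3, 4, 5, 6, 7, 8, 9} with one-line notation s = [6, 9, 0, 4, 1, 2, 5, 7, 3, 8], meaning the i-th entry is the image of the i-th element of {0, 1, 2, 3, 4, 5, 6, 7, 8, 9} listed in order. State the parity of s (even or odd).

In disjoint-cycle form the cycle lengths are 5, 4, 1.
A cycle of length ℓ contributes ℓ−1 transpositions, so s is a product of 4 + 3 = 7 transpositions — odd.

odd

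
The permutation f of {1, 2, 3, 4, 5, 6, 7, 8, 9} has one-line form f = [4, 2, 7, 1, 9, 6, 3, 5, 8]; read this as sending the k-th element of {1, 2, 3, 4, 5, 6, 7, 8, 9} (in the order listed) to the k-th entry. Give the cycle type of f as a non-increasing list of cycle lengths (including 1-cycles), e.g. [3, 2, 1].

[3, 2, 2, 1, 1]

The disjoint cycles are (1, 4)(2)(3, 7)(5, 9, 8)(6), with lengths 3, 2, 2, 1, 1 in non-increasing order.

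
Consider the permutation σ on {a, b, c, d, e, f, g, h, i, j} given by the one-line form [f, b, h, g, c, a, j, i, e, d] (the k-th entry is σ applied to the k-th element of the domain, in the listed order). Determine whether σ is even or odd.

even

In disjoint-cycle form the cycle lengths are 4, 3, 2, 1.
A cycle is odd iff its length is even; σ has 2 even-length cycles, so sgn(σ) = (−1)^2 and σ is even.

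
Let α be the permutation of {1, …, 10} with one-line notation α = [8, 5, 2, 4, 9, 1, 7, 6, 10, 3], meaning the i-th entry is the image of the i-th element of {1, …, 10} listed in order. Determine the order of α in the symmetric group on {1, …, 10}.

15

Writing α as disjoint cycles, the cycle lengths are 5, 3, 1, 1.
The order is lcm(5, 3) = 15.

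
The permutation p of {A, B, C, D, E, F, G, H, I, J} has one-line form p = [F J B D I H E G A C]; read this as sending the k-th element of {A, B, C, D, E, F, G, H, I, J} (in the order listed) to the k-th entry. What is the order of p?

Writing p as disjoint cycles, the cycle lengths are 6, 3, 1.
The order is lcm(6, 3) = 6.

6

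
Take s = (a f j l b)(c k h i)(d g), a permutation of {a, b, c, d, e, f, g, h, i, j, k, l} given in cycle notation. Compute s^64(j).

f

j lies in the 5-cycle (a f j l b).
Since the cycle has length 5, s^64 acts on it the same as s^4 (64 mod 5 = 4).
Advancing 4 steps from j: j → l → b → a → f.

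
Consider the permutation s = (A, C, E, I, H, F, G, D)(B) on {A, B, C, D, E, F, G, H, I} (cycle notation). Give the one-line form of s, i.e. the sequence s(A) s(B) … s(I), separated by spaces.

C B E A I G D F H

Each element maps to the next entry in its cycle (wrapping to the front): A→C, B→B, C→E, D→A, E→I, F→G, G→D, H→F, I→H.
So the one-line form is C B E A I G D F H.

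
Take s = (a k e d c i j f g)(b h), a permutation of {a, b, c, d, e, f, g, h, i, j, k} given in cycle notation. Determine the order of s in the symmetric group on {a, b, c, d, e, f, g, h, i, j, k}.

18

The cycle type of s is (9, 2).
The order of s is the least common multiple of its cycle lengths: lcm(9, 2) = 18.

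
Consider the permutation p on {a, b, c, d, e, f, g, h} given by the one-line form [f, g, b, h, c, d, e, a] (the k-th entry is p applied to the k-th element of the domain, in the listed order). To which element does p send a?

a is element number 1 of the domain, and entry number 1 of the one-line form is f, so p(a) = f.

f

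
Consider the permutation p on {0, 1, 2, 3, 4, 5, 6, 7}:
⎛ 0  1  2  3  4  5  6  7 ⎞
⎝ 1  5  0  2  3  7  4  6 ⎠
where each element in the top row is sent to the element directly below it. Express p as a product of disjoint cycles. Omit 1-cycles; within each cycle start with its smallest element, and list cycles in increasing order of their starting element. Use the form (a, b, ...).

(0, 1, 5, 7, 6, 4, 3, 2)

From 0: 0 → 1 → 5 → 7 → 6 → 4 → 3 → 2 → 0, closing the cycle (0, 1, 5, 7, 6, 4, 3, 2).
Repeating from the next unused element and collecting all non-trivial cycles gives (0, 1, 5, 7, 6, 4, 3, 2).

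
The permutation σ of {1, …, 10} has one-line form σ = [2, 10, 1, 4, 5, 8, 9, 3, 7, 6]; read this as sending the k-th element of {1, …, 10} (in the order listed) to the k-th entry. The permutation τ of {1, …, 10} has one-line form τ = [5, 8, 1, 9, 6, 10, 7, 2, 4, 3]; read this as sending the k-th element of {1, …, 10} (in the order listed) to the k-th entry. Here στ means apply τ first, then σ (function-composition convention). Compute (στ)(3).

2

(στ)(3) = σ(τ(3)). τ(3) = 1, then σ(1) = 2. So (στ)(3) = 2.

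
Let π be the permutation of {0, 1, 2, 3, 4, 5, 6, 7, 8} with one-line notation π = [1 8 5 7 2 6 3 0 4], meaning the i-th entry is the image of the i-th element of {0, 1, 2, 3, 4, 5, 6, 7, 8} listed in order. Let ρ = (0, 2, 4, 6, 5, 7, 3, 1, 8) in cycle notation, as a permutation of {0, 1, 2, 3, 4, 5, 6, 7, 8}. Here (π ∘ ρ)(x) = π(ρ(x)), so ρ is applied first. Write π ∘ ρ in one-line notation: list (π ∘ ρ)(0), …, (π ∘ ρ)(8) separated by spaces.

5 4 2 8 3 0 6 7 1

For each element, apply ρ then π: 0 → 2 → 5; 1 → 8 → 4; 2 → 4 → 2; 3 → 1 → 8; 4 → 6 → 3; 5 → 7 → 0; 6 → 5 → 6; 7 → 3 → 7; 8 → 0 → 1.
So π ∘ ρ in one-line form is 5 4 2 8 3 0 6 7 1.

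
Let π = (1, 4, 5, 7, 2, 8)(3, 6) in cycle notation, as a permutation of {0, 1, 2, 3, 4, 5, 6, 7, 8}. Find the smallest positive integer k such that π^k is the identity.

The cycle type of π is (6, 2, 1).
The order of π is the least common multiple of its cycle lengths: lcm(6, 2) = 6.

6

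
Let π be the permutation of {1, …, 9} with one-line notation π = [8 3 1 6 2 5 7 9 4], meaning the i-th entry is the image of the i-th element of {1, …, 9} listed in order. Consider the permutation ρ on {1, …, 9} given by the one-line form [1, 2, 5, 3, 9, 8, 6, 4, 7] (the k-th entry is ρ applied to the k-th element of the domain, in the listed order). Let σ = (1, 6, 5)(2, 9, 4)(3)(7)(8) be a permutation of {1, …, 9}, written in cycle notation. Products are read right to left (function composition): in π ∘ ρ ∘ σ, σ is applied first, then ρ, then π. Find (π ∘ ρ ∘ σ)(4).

Chase 4: σ(4) = 2; ρ(2) = 2; π(2) = 3. Hence (π ∘ ρ ∘ σ)(4) = 3.

3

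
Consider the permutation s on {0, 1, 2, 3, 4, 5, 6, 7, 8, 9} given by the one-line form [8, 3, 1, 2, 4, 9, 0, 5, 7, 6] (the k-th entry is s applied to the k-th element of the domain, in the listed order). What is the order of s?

6

Writing s as disjoint cycles, the cycle lengths are 6, 3, 1.
The order is lcm(6, 3) = 6.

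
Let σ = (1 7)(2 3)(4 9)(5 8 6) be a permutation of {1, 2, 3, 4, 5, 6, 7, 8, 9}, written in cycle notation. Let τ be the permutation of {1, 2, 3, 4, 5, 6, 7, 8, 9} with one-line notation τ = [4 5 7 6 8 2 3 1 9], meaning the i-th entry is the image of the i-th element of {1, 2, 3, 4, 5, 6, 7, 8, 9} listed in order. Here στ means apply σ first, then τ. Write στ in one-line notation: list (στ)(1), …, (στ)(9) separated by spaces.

3 7 5 9 1 8 4 2 6

Chase each element through σ then τ: 1 → 7 → 3; 2 → 3 → 7; 3 → 2 → 5; 4 → 9 → 9; 5 → 8 → 1; 6 → 5 → 8; 7 → 1 → 4; 8 → 6 → 2; 9 → 4 → 6.
Collecting the images, στ = [3 7 5 9 1 8 4 2 6].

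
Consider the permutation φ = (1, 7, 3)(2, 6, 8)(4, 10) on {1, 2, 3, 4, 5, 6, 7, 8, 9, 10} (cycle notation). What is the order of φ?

The cycle type of φ is (3, 3, 2, 1, 1).
The order is lcm(3, 3, 2) = 6.

6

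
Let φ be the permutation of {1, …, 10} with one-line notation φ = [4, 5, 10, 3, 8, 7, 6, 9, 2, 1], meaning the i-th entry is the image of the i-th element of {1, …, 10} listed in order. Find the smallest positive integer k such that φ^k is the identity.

4

Writing φ as disjoint cycles, the cycle lengths are 4, 4, 2.
The order is lcm(4, 4, 2) = 4.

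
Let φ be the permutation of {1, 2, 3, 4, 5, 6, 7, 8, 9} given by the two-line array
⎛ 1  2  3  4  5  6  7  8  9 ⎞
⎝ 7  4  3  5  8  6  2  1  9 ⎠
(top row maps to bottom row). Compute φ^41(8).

Tracing 8 → 1 → … returns to 8 after 6 steps, so 8 lies in a 6-cycle (1, 7, 2, 4, 5, 8).
Since the cycle has length 6, φ^41 acts on it the same as φ^5 (41 mod 6 = 5).
Advancing 5 steps from 8: 8 → 1 → 7 → 2 → 4 → 5.

5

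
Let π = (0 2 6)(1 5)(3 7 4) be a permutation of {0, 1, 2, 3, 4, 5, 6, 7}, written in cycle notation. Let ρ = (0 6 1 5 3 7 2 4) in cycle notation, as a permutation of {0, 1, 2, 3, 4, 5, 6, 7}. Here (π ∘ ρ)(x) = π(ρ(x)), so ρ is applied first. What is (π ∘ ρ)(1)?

1

(π ∘ ρ)(1) = π(ρ(1)). ρ(1) = 5, then π(5) = 1. So (π ∘ ρ)(1) = 1.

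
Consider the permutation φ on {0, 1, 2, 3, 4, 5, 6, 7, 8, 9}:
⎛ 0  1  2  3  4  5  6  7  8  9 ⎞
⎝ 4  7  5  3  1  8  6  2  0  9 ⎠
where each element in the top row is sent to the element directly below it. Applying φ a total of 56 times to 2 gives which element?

Tracing 2 → 5 → … returns to 2 after 7 steps, so 2 lies in a 7-cycle (0 4 1 7 2 5 8).
Powers repeat with period 7 on this cycle, and 56 mod 7 = 0, so φ^56(2) = φ^0(2).
So φ^56(2) = 2.

2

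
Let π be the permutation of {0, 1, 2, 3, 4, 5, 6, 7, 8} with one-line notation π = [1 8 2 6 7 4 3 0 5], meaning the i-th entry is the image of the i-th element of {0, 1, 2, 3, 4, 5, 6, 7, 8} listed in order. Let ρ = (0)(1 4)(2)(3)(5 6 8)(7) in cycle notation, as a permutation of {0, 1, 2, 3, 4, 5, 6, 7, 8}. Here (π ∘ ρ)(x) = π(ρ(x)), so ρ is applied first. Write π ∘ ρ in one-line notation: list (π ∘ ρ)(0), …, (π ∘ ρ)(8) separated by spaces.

1 7 2 6 8 3 5 0 4

(π ∘ ρ)(x) = π(ρ(x)). Computing each image: π(ρ(0)) = π(0) = 1, π(ρ(1)) = π(4) = 7, π(ρ(2)) = π(2) = 2, π(ρ(3)) = π(3) = 6, π(ρ(4)) = π(1) = 8, π(ρ(5)) = π(6) = 3, π(ρ(6)) = π(8) = 5, π(ρ(7)) = π(7) = 0, π(ρ(8)) = π(5) = 4.
Hence π ∘ ρ = [1 7 2 6 8 3 5 0 4].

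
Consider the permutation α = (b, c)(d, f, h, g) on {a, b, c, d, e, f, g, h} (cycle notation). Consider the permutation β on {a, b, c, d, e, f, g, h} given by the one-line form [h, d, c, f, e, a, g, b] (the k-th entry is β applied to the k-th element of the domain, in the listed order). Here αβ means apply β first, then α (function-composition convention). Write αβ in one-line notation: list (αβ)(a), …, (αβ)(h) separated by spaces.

g f b h e a d c

(αβ)(x) = α(β(x)). Computing each image: α(β(a)) = α(h) = g, α(β(b)) = α(d) = f, α(β(c)) = α(c) = b, α(β(d)) = α(f) = h, α(β(e)) = α(e) = e, α(β(f)) = α(a) = a, α(β(g)) = α(g) = d, α(β(h)) = α(b) = c.
Hence αβ = [g f b h e a d c].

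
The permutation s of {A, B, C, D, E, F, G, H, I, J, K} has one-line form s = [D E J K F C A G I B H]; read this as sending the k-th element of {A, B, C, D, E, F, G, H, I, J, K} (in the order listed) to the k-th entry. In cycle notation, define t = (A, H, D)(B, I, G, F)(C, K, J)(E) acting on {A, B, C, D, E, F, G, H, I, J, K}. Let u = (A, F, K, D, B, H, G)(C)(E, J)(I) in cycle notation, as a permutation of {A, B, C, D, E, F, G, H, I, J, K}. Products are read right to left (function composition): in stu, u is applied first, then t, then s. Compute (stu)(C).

Chase C: u(C) = C; t(C) = K; s(K) = H. Hence (stu)(C) = H.

H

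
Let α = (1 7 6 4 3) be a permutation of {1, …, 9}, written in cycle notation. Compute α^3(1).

1 lies in the 5-cycle (1 7 6 4 3).
Advancing 3 steps from 1: 1 → 7 → 6 → 4.

4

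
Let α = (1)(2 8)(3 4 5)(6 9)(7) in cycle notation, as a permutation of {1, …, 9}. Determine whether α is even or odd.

even

The cycle lengths are 3, 2, 2, 1, 1.
A cycle is odd iff its length is even; α has 2 even-length cycles, so sgn(α) = (−1)^2 and α is even.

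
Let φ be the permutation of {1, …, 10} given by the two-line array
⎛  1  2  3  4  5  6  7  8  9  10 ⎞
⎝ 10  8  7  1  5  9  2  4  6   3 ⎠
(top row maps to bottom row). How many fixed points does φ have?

1

The fixed points (elements with φ(x) = x) are {5}, so there is 1.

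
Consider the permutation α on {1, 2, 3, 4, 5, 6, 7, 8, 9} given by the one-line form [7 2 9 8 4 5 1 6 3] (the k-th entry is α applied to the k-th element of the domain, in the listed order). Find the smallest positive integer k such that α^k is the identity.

4

The disjoint-cycle form of α has cycle lengths 4, 2, 2, 1.
The order is lcm(4, 2, 2) = 4.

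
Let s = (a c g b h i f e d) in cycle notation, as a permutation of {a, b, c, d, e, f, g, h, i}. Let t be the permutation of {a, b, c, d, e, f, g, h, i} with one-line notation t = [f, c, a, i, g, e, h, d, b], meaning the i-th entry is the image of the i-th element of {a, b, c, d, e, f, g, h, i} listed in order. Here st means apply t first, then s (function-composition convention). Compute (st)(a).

e

First apply t: t(a) = f, then s(f) = e. Thus (st)(a) = e.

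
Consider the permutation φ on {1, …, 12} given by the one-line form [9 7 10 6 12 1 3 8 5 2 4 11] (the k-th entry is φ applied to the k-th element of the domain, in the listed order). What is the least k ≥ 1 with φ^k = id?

The disjoint-cycle form of φ has cycle lengths 7, 4, 1.
The order is lcm(7, 4) = 28.

28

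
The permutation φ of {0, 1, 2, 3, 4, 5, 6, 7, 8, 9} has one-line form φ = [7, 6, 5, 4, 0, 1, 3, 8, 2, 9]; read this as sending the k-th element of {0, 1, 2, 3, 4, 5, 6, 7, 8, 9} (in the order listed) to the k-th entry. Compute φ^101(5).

Tracing 5 → 1 → … returns to 5 after 9 steps, so 5 lies in a 9-cycle (0 7 8 2 5 1 6 3 4).
On a 9-cycle, φ^9 is the identity, so φ^101 = φ^2 there (101 ≡ 2 mod 9).
Advancing 2 steps from 5: 5 → 1 → 6.

6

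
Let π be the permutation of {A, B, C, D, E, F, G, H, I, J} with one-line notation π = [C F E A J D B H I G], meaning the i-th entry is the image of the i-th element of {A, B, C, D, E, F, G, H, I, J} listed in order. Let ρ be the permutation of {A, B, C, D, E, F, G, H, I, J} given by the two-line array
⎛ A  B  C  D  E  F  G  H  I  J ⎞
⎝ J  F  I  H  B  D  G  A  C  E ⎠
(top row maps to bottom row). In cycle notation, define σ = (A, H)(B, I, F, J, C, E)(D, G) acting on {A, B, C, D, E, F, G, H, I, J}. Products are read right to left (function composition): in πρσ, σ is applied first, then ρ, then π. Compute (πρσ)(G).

H

Chase G: σ(G) = D; ρ(D) = H; π(H) = H. Hence (πρσ)(G) = H.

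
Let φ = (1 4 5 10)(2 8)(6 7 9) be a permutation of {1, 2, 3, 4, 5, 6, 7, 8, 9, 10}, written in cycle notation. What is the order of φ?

The cycle type of φ is (4, 3, 2, 1).
The order of φ is the least common multiple of its cycle lengths: lcm(4, 3, 2) = 12.

12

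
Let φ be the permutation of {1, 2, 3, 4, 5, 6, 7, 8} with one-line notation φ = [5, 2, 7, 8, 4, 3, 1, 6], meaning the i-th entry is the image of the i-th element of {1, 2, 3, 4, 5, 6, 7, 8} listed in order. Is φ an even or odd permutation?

even

In disjoint-cycle form the cycle lengths are 7, 1.
A cycle of length ℓ contributes ℓ−1 transpositions, so φ is a product of 6 transpositions — even.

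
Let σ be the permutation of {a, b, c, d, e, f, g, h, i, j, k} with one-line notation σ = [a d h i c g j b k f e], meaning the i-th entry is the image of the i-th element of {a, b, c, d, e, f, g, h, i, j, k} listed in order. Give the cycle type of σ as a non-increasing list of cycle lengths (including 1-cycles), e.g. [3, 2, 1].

[7, 3, 1]

The disjoint cycles are (a)(b, d, i, k, e, c, h)(f, g, j), with lengths 7, 3, 1 in non-increasing order.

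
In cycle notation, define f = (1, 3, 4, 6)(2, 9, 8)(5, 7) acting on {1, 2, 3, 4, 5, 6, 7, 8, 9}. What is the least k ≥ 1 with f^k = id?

The disjoint cycles have lengths 4, 3, 2.
The order is lcm(4, 3, 2) = 12.

12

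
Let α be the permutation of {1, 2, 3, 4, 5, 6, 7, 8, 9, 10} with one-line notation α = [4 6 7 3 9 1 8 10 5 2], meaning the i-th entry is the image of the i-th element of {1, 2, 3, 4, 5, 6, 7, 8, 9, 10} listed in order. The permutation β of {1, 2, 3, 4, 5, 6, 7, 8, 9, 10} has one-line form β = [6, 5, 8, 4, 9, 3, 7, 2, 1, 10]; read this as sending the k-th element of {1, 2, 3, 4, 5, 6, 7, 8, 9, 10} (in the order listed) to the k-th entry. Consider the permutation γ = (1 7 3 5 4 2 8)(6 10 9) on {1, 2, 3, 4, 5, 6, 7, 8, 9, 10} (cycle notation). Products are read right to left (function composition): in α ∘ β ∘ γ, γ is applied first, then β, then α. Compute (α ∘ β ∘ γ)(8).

1

Apply the permutations in order: γ(8) = 1, then β(1) = 6, then α(6) = 1. So (α ∘ β ∘ γ)(8) = 1.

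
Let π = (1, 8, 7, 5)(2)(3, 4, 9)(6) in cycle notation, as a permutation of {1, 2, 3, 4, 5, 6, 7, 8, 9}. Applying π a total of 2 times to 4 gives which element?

3

4 lies in the 3-cycle (3, 4, 9).
Advancing 2 steps from 4: 4 → 9 → 3.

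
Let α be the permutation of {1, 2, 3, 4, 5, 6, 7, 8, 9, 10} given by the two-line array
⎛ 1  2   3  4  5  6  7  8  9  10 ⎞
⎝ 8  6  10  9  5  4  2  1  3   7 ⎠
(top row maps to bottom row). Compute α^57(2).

Tracing 2 → 6 → … returns to 2 after 7 steps, so 2 lies in a 7-cycle (2 6 4 9 3 10 7).
On a 7-cycle, α^7 is the identity, so α^57 = α^1 there (57 ≡ 1 mod 7).
Stepping 1 place around the cycle: 2 → 6.

6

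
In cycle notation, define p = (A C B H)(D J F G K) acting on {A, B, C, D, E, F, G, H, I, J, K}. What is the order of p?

20

The cycle type of p is (5, 4, 1, 1).
The order is lcm(5, 4) = 20.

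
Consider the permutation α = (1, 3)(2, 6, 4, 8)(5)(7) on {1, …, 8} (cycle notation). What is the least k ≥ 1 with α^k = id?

4

The cycle type of α is (4, 2, 1, 1).
Since disjoint cycles commute, ord(α) = lcm(4, 2) = 4.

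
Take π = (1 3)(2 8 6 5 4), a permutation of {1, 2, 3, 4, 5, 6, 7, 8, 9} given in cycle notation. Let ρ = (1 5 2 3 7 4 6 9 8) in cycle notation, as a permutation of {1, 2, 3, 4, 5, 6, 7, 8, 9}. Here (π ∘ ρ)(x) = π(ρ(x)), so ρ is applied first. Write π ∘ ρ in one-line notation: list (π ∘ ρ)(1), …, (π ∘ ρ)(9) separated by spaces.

4 1 7 5 8 9 2 3 6

For each element, apply ρ then π: 1 → 5 → 4; 2 → 3 → 1; 3 → 7 → 7; 4 → 6 → 5; 5 → 2 → 8; 6 → 9 → 9; 7 → 4 → 2; 8 → 1 → 3; 9 → 8 → 6.
Collecting the images, π ∘ ρ = [4 1 7 5 8 9 2 3 6].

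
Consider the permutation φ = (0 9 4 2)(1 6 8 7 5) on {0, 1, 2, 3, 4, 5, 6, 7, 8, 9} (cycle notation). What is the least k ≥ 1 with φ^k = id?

The disjoint cycles have lengths 5, 4, 1.
Since disjoint cycles commute, ord(φ) = lcm(5, 4) = 20.

20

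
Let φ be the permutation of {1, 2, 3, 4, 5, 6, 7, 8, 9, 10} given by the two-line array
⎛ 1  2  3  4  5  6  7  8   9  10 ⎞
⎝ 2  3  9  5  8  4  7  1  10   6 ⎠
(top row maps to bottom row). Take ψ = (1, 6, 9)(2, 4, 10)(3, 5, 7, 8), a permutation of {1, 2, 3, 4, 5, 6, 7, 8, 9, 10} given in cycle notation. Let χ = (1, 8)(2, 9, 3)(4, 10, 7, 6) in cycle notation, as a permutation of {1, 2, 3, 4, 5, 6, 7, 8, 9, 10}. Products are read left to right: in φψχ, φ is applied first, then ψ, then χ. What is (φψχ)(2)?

5

Apply the permutations in order: φ(2) = 3, then ψ(3) = 5, then χ(5) = 5. So (φψχ)(2) = 5.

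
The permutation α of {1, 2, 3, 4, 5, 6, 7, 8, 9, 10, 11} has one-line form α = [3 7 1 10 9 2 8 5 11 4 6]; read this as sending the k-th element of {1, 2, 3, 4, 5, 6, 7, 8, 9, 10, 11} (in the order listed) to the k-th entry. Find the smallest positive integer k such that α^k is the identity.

Writing α as disjoint cycles, the cycle lengths are 7, 2, 2.
The order of α is the least common multiple of its cycle lengths: lcm(7, 2, 2) = 14.

14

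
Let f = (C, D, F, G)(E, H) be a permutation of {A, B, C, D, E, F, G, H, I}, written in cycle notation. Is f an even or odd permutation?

even

The cycle lengths are 4, 2, 1, 1, 1.
A cycle of length ℓ contributes ℓ−1 transpositions, so f is a product of 3 + 1 = 4 transpositions — even.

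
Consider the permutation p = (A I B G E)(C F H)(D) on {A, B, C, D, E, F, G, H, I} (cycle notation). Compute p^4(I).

A

I lies in the 5-cycle (A I B G E).
Advancing 4 steps from I: I → B → G → E → A.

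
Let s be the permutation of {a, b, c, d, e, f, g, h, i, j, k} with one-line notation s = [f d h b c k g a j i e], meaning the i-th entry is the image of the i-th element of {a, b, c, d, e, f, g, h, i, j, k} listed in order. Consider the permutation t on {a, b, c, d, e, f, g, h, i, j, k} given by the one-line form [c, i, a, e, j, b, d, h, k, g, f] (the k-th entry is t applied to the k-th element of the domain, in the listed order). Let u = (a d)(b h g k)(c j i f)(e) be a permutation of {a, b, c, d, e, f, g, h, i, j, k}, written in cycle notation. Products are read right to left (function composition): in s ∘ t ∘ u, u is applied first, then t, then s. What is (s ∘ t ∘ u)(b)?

a

Apply the permutations in order: u(b) = h, then t(h) = h, then s(h) = a. So (s ∘ t ∘ u)(b) = a.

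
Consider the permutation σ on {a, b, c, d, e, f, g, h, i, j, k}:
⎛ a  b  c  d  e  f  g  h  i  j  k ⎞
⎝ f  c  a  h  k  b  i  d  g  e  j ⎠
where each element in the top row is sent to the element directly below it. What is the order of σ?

12

Writing σ as disjoint cycles, the cycle lengths are 4, 3, 2, 2.
Since disjoint cycles commute, ord(σ) = lcm(4, 3, 2, 2) = 12.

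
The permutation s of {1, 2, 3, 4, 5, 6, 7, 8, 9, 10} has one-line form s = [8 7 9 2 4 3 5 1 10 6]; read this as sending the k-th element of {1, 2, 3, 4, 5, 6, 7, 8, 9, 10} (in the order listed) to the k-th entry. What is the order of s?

4

Writing s as disjoint cycles, the cycle lengths are 4, 4, 2.
The order is lcm(4, 4, 2) = 4.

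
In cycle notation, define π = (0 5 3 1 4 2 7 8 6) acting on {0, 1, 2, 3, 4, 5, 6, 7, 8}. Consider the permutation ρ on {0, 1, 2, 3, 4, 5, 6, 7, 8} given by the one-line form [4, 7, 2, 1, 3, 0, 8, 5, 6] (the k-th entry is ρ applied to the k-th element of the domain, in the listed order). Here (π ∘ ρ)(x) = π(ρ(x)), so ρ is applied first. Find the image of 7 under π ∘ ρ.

3

First apply ρ: ρ(7) = 5, then π(5) = 3. Thus (π ∘ ρ)(7) = 3.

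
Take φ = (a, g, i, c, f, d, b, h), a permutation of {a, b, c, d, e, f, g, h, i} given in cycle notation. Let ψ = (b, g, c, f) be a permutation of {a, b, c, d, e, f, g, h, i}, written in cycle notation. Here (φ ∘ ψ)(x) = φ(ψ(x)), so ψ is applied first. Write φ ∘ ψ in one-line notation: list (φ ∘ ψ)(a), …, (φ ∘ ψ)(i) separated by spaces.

For each element, apply ψ then φ: a → a → g; b → g → i; c → f → d; d → d → b; e → e → e; f → b → h; g → c → f; h → h → a; i → i → c.
Collecting the images, φ ∘ ψ = [g i d b e h f a c].

g i d b e h f a c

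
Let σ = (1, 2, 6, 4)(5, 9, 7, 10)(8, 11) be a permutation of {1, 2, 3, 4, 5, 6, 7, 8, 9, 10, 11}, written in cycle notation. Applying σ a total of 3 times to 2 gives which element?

1

2 lies in the 4-cycle (1, 2, 6, 4).
Advancing 3 steps from 2: 2 → 6 → 4 → 1.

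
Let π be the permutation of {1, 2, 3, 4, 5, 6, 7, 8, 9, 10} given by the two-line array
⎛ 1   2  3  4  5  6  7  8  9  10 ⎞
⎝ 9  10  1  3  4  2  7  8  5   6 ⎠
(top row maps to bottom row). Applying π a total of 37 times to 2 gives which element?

10

Tracing 2 → 10 → … returns to 2 after 3 steps, so 2 lies in a 3-cycle (2, 10, 6).
On a 3-cycle, π^3 is the identity, so π^37 = π^1 there (37 ≡ 1 mod 3).
Advancing 1 step from 2: 2 → 10.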